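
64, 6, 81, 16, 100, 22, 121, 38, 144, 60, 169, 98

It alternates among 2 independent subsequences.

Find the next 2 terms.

Positions 1, 3, 5, … form one subsequence and positions 2, 4, 6, … form another.
Track A is 64, 81, 100, 121, 144, 169, which is the squares 8², 9², 10², ….
Track B is 6, 16, 22, 38, 60, 98, which is Fibonacci-style (each term is the sum of the two before it).
The 13th slot belongs to track A; its 7th term is 196.
Position 14 falls in track B as its term 7, giving 158.

196, 158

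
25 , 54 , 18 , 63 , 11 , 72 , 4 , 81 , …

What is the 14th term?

108

Positions 1, 3, 5, … form one subsequence and positions 2, 4, 6, … form another.
Subsequence A is 25, 18, 11, 4, which is linear: a_n = 32 − 7·n.
Subsequence B is 54, 63, 72, 81, which is arithmetic with common difference +9.
Term 14 comes from subsequence B (its 7th entry): 108.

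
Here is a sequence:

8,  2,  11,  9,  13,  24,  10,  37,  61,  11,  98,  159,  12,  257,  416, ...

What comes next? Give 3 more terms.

13, 673, 1089

The slot pattern repeats as ABB (period 3), so there are 2 interleaved tracks.
Track A = 8, 9, 10, 11, 12: linear: a_n = 7 + n.
Track B = 2, 11, 13, 24, 37, 61, 98, 159, 257, 416: a Fibonacci-like recurrence a_n = a_{n-1} + a_{n-2}.
Term 16 comes from track A (its 6th entry): 13.
The 17th slot belongs to track B; its 11th term is 673.
Position 18 → track B, term 12 = 1089.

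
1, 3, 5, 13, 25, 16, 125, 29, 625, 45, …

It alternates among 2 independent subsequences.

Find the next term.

3125

Taking every 2nd term gives 2 separate tracks.
Track A is 1, 5, 25, 125, 625, which is powers of 5.
Track B is 3, 13, 16, 29, 45, which is Fibonacci-style (each term is the sum of the two before it).
Position 11 → track A, term 6 = 3125.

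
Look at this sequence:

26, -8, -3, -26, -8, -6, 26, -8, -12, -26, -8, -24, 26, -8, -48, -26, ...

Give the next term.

-8

Taking every 3rd term gives 3 separate tracks.
Subsequence A: 26, -26, 26, -26, 26, -26. The oscillation 26·(−1)^(n+1).
Subsequence B: -8, -8, -8, -8, -8. Constant -8.
Subsequence C: -3, -6, -12, -24, -48. Geometric, ×2 each step.
The 17th slot belongs to subsequence B; its 6th term is -8.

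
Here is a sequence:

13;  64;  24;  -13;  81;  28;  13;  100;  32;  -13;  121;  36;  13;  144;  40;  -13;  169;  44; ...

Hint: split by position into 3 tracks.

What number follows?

13

Read the sequence 3 terms at a time; column i is its own pattern.
Stream A is 13, -13, 13, -13, 13, -13, which is oscillating between 13 and -13.
Stream B is 64, 81, 100, 121, 144, 169, which is consecutive squares n² from n = 8.
Stream C is 24, 28, 32, 36, 40, 44, which is adding 4 each time.
The 19th slot belongs to stream A; its 7th term is 13.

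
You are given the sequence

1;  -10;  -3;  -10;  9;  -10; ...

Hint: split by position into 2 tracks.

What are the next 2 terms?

Split by position mod 2 into 2 tracks.
Subsequence A: 1, -3, 9 — geometric with ratio -3.
Subsequence B: -10, -10, -10 — constant -10.
Position 7 → subsequence A, term 4 = -27.
Term 8 comes from subsequence B (its 4th entry): -10.

-27, -10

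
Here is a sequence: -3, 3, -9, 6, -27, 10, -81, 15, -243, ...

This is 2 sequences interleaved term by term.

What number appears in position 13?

Positions 1, 3, 5, … form one subsequence and positions 2, 4, 6, … form another.
Track A: -3, -9, -27, -81, -243 (geometric with ratio 3).
Track B: 3, 6, 10, 15 (triangular numbers n(n+1)/2 for n = 2, 3, …).
Position 13 → track A, term 7 = -2187.

-2187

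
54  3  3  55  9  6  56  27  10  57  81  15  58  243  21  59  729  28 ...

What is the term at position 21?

Read the sequence 3 terms at a time; column i is its own pattern.
Track A: 54, 55, 56, 57, 58, 59 — arithmetic with common difference +1.
Track B: 3, 9, 27, 81, 243, 729 — powers 3^1, 3^2, 3^3, ….
Track C: 3, 6, 10, 15, 21, 28 — triangular numbers starting at T_2.
Position 21 → track C, term 7 = 36.

36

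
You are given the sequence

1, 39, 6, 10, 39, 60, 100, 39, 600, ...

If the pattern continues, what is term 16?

Read the sequence 3 terms at a time; column i is its own pattern.
Track A: 1, 10, 100 (powers of 10).
Track B: 39, 39, 39 (always 39).
Track C: 6, 60, 600 (geometric with ratio 10).
Term 16 comes from track A (its 6th entry): 100000.

100000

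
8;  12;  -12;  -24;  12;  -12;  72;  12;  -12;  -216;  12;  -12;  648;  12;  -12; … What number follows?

-1944

The slot pattern repeats as ABB (period 3), so there are 2 interleaved tracks.
Track A is 8, -24, 72, -216, 648, which is geometric with ratio -3.
Track B is 12, -12, 12, -12, 12, -12, 12, -12, 12, -12, which is oscillating between 12 and -12.
Position 16 → track A, term 6 = -1944.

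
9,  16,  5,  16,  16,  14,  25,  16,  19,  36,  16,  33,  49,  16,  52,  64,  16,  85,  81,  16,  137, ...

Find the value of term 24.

Split by position mod 3: positions 1, 4, 7, … form one track, and each other residue class forms its own.
Subsequence A is 9, 16, 25, 36, 49, 64, 81, which is perfect squares starting at 3².
Subsequence B is 16, 16, 16, 16, 16, 16, 16, which is constant 16.
Subsequence C is 5, 14, 19, 33, 52, 85, 137, which is a Fibonacci-like recurrence a_n = a_{n-1} + a_{n-2}.
Position 24 falls in subsequence C as its term 8, giving 222.

222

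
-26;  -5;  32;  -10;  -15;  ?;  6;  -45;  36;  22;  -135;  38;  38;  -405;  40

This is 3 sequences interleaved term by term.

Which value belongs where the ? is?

34

Taking every 3rd term gives 3 separate tracks.
Subsequence A: -26, -10, 6, 22, 38 (arithmetic with common difference +16).
Subsequence B: -5, -15, -45, -135, -405 (geometric with ratio 3).
Subsequence C: 32, ?, 36, 38, 40 (linear: a_n = 30 + 2·n).
So the missing entry in subsequence C is 34.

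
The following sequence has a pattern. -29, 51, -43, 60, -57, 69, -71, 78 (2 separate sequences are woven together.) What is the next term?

-85

Positions 1, 3, 5, … form one subsequence and positions 2, 4, 6, … form another.
Track A = -29, -43, -57, -71: linear: a_n = -15 − 14·n.
Track B = 51, 60, 69, 78: linear: a_n = 42 + 9·n.
Position 9 → track A, term 5 = -85.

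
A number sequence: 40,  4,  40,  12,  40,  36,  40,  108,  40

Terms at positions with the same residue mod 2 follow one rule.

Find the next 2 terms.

Odd-indexed and even-indexed terms follow separate rules.
Track A: 40, 40, 40, 40, 40 (constant 40).
Track B: 4, 12, 36, 108 (a geometric progression (common ratio 3)).
Position 10 → track B, term 5 = 324.
Position 11 falls in track A as its term 6, giving 40.

324, 40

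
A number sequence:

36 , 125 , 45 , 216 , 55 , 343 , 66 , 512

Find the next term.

78

Odd-indexed and even-indexed terms follow separate rules.
Track A is 36, 45, 55, 66, which is triangular numbers starting at T_8.
Track B is 125, 216, 343, 512, which is perfect cubes starting at 5³.
The 9th slot belongs to track A; its 5th term is 78.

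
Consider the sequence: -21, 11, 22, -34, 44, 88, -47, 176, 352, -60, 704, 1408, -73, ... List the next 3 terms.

2816, 5632, -86

Positions follow the repeating pattern ABB; grouping by letter gives 2 tracks.
Stream A: -21, -34, -47, -60, -73 — subtracting 13 each time.
Stream B: 11, 22, 44, 88, 176, 352, 704, 1408 — geometric with ratio 2.
Position 14 falls in stream B as its term 9, giving 2816.
Position 15 falls in stream B as its term 10, giving 5632.
The 16th slot belongs to stream A; its 6th term is -86.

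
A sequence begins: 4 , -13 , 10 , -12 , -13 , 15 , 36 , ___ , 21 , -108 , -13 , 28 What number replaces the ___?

-13

Split by position mod 3 into 3 tracks.
Track A is 4, -12, 36, -108, which is a geometric progression (common ratio -3).
Track B is -13, -13, ?, -13, which is the constant sequence -13.
Track C is 10, 15, 21, 28, which is the triangular numbers T_4, T_5, ….
So the missing entry in track B is -13.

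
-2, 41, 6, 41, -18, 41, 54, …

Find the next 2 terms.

Odd-indexed and even-indexed terms follow separate rules.
Track A = -2, 6, -18, 54: a geometric progression (common ratio -3).
Track B = 41, 41, 41: constant 41.
Position 8 → track B, term 4 = 41.
Position 9 falls in track A as its term 5, giving -162.

41, -162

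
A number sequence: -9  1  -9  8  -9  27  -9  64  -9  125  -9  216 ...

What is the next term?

-9

Positions 1, 3, 5, … form one subsequence and positions 2, 4, 6, … form another.
Subsequence A: -9, -9, -9, -9, -9, -9. Always -9.
Subsequence B: 1, 8, 27, 64, 125, 216. Perfect cubes starting at 1³.
Term 13 comes from subsequence A (its 7th entry): -9.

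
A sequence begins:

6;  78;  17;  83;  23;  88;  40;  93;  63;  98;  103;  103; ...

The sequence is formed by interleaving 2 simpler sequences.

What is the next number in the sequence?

166

Taking every 2nd term gives 2 separate tracks.
Stream A = 6, 17, 23, 40, 63, 103: each term equals the sum of the previous two.
Stream B = 78, 83, 88, 93, 98, 103: arithmetic with common difference +5.
The 13th slot belongs to stream A; its 7th term is 166.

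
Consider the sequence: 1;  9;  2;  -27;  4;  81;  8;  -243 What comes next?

16

Split by position mod 2 into 2 tracks.
Stream A: 1, 2, 4, 8. Powers 2^0, 2^1, 2^2, ….
Stream B: 9, -27, 81, -243. Multiplying by -3 each time.
Position 9 falls in stream A as its term 5, giving 16.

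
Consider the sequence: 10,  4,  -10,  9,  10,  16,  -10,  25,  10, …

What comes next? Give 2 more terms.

Odd-indexed and even-indexed terms follow separate rules.
Track A is 10, -10, 10, -10, 10, which is alternating ±10.
Track B is 4, 9, 16, 25, which is the squares 2², 3², 4², ….
Term 10 comes from track B (its 5th entry): 36.
Term 11 comes from track A (its 6th entry): -10.

36, -10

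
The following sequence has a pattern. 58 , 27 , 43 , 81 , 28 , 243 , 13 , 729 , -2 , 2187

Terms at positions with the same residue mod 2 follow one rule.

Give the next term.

-17

Positions 1, 3, 5, … form one subsequence and positions 2, 4, 6, … form another.
Subsequence A: 58, 43, 28, 13, -2 — arithmetic, step −15.
Subsequence B: 27, 81, 243, 729, 2187 — powers 3^3, 3^4, 3^5, ….
Position 11 → subsequence A, term 6 = -17.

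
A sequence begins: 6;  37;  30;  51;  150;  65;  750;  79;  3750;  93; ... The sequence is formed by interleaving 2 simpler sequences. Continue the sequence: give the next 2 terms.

Split by position mod 2 into 2 tracks.
Track A: 6, 30, 150, 750, 3750. Multiplying by 5 each time.
Track B: 37, 51, 65, 79, 93. Arithmetic with common difference +14.
Position 11 → track A, term 6 = 18750.
The 12th slot belongs to track B; its 6th term is 107.

18750, 107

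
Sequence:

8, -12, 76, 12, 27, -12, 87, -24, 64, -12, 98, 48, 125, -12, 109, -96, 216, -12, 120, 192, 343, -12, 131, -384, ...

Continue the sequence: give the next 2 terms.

Taking every 4th term gives 4 separate tracks.
Track A: 8, 27, 64, 125, 216, 343. Perfect cubes starting at 2³.
Track B: -12, -12, -12, -12, -12, -12. Constant -12.
Track C: 76, 87, 98, 109, 120, 131. Adding 11 each time.
Track D: 12, -24, 48, -96, 192, -384. Multiplying by -2 each time.
Term 25 comes from track A (its 7th entry): 512.
Term 26 comes from track B (its 7th entry): -12.

512, -12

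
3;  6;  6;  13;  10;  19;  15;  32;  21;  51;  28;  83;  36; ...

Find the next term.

134

Positions 1, 3, 5, … form one subsequence and positions 2, 4, 6, … form another.
Track A: 3, 6, 10, 15, 21, 28, 36 — triangular numbers n(n+1)/2 for n = 2, 3, ….
Track B: 6, 13, 19, 32, 51, 83 — Fibonacci-style (each term is the sum of the two before it).
Position 14 falls in track B as its term 7, giving 134.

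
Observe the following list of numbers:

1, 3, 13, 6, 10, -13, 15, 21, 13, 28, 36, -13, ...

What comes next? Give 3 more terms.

45, 55, 13

Reading positions in blocks of 3 reveals the pattern AAB — 2 tracks woven together.
Track A: 1, 3, 6, 10, 15, 21, 28, 36. Triangular numbers n(n+1)/2 for n = 1, 2, ….
Track B: 13, -13, 13, -13. The oscillation 13·(−1)^(n+1).
The 13th slot belongs to track A; its 9th term is 45.
Position 14 falls in track A as its term 10, giving 55.
Term 15 comes from track B (its 5th entry): 13.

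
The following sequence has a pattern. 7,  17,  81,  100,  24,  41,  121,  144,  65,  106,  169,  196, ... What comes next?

Reading positions in blocks of 4 reveals the pattern AABB — 2 tracks woven together.
Stream A is 7, 17, 24, 41, 65, 106, which is Fibonacci-style (each term is the sum of the two before it).
Stream B is 81, 100, 121, 144, 169, 196, which is consecutive squares n² from n = 9.
Position 13 → stream A, term 7 = 171.

171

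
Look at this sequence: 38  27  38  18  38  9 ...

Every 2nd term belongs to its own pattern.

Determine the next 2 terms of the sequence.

Positions 1, 3, 5, … form one subsequence and positions 2, 4, 6, … form another.
Subsequence A = 38, 38, 38: constant 38.
Subsequence B = 27, 18, 9: linear: a_n = 36 − 9·n.
Term 7 comes from subsequence A (its 4th entry): 38.
Position 8 → subsequence B, term 4 = 0.

38, 0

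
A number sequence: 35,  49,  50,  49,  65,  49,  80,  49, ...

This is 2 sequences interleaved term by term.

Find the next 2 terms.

Positions 1, 3, 5, … form one subsequence and positions 2, 4, 6, … form another.
Stream A = 35, 50, 65, 80: linear: a_n = 20 + 15·n.
Stream B = 49, 49, 49, 49: always 49.
The 9th slot belongs to stream A; its 5th term is 95.
Term 10 comes from stream B (its 5th entry): 49.

95, 49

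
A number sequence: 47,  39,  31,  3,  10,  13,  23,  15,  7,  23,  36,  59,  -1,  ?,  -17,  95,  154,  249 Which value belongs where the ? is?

-9

Positions follow the repeating pattern AAABBB; grouping by letter gives 2 tracks.
Subsequence A: 47, 39, 31, 23, 15, 7, -1, ?, -17 — linear: a_n = 55 − 8·n.
Subsequence B: 3, 10, 13, 23, 36, 59, 95, 154, 249 — each term equals the sum of the previous two.
So the missing entry in subsequence A is -9.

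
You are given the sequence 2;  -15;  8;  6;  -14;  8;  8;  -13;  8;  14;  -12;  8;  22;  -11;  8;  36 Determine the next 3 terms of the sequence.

Split by position mod 3: positions 1, 4, 7, … form one track, and each other residue class forms its own.
Track A: 2, 6, 8, 14, 22, 36 — a Fibonacci-like recurrence a_n = a_{n-1} + a_{n-2}.
Track B: -15, -14, -13, -12, -11 — linear: a_n = -16 + n.
Track C: 8, 8, 8, 8, 8 — constant 8.
Position 17 → track B, term 6 = -10.
Position 18 → track C, term 6 = 8.
Term 19 comes from track A (its 7th entry): 58.

-10, 8, 58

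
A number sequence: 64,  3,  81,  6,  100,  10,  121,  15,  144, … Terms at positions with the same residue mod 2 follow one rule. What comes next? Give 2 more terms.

Taking every 2nd term gives 2 separate tracks.
Track A is 64, 81, 100, 121, 144, which is the squares 8², 9², 10², ….
Track B is 3, 6, 10, 15, which is the triangular numbers T_2, T_3, ….
Position 10 falls in track B as its term 5, giving 21.
Term 11 comes from track A (its 6th entry): 169.

21, 169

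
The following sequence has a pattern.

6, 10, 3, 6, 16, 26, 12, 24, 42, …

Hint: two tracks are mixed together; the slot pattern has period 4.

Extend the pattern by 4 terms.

Reading positions in blocks of 4 reveals the pattern AABB — 2 tracks woven together.
Track A: 6, 10, 16, 26, 42 — a Fibonacci-like recurrence a_n = a_{n-1} + a_{n-2}.
Track B: 3, 6, 12, 24 — geometric with ratio 2.
The 10th slot belongs to track A; its 6th term is 68.
Position 11 falls in track B as its term 5, giving 48.
The 12th slot belongs to track B; its 6th term is 96.
The 13th slot belongs to track A; its 7th term is 110.

68, 48, 96, 110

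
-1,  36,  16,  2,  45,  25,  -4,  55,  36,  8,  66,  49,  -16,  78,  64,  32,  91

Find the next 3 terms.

Split by position mod 3 into 3 tracks.
Track A is -1, 2, -4, 8, -16, 32, which is multiplying by -2 each time.
Track B is 36, 45, 55, 66, 78, 91, which is triangular numbers starting at T_8.
Track C is 16, 25, 36, 49, 64, which is perfect squares starting at 4².
The 18th slot belongs to track C; its 6th term is 81.
The 19th slot belongs to track A; its 7th term is -64.
Term 20 comes from track B (its 7th entry): 105.

81, -64, 105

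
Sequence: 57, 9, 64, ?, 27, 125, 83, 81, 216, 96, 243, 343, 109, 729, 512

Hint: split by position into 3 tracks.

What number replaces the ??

The terms cycle through 3 interleaved subsequences.
Subsequence A: 57, ?, 83, 96, 109. Adding 13 each time.
Subsequence B: 9, 27, 81, 243, 729. Powers of 3.
Subsequence C: 64, 125, 216, 343, 512. Perfect cubes starting at 4³.
The gap is subsequence A's term 2; the rule gives 70.

70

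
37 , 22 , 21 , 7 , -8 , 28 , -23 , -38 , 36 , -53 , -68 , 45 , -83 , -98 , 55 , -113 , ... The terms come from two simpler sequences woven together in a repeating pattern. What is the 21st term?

78

Reading positions in blocks of 3 reveals the pattern AAB — 2 tracks woven together.
Track A: 37, 22, 7, -8, -23, -38, -53, -68, -83, -98, -113. Arithmetic with common difference −15.
Track B: 21, 28, 36, 45, 55. The triangular numbers T_6, T_7, ….
Position 21 falls in track B as its term 7, giving 78.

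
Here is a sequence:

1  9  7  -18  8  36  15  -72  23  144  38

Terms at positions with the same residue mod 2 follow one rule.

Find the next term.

Positions 1, 3, 5, … form one subsequence and positions 2, 4, 6, … form another.
Track A: 1, 7, 8, 15, 23, 38 — Fibonacci-style (each term is the sum of the two before it).
Track B: 9, -18, 36, -72, 144 — multiplying by -2 each time.
Term 12 comes from track B (its 6th entry): -288.

-288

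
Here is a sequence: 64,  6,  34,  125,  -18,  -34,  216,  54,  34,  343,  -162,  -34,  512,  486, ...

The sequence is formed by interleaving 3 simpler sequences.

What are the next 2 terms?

34, 729

Split by position mod 3: positions 1, 4, 7, … form one track, and each other residue class forms its own.
Stream A = 64, 125, 216, 343, 512: consecutive cubes n³ from n = 4.
Stream B = 6, -18, 54, -162, 486: geometric with ratio -3.
Stream C = 34, -34, 34, -34: the oscillation 34·(−1)^(n+1).
The 15th slot belongs to stream C; its 5th term is 34.
Position 16 falls in stream A as its term 6, giving 729.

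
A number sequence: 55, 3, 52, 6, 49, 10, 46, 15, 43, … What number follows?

Taking every 2nd term gives 2 separate tracks.
Track A: 55, 52, 49, 46, 43 (linear: a_n = 58 − 3·n).
Track B: 3, 6, 10, 15 (triangular numbers n(n+1)/2 for n = 2, 3, …).
Position 10 → track B, term 5 = 21.

21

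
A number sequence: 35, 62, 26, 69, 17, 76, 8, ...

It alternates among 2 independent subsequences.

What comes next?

83

Split by position mod 2 into 2 tracks.
Subsequence A: 35, 26, 17, 8. Arithmetic, step −9.
Subsequence B: 62, 69, 76. Adding 7 each time.
The 8th slot belongs to subsequence B; its 4th term is 83.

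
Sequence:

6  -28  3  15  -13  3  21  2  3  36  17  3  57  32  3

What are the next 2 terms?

Split by position mod 3: positions 1, 4, 7, … form one track, and each other residue class forms its own.
Subsequence A: 6, 15, 21, 36, 57 (each term equals the sum of the previous two).
Subsequence B: -28, -13, 2, 17, 32 (arithmetic, step +15).
Subsequence C: 3, 3, 3, 3, 3 (constant 3).
Position 16 → subsequence A, term 6 = 93.
The 17th slot belongs to subsequence B; its 6th term is 47.

93, 47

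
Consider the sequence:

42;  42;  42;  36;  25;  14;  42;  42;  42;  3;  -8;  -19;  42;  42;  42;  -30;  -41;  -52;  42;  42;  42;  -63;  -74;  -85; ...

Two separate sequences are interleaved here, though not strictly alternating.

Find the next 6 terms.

42, 42, 42, -96, -107, -118

Positions follow the repeating pattern AAABBB; grouping by letter gives 2 tracks.
Track A: 42, 42, 42, 42, 42, 42, 42, 42, 42, 42, 42, 42 (always 42).
Track B: 36, 25, 14, 3, -8, -19, -30, -41, -52, -63, -74, -85 (linear: a_n = 47 − 11·n).
The 25th slot belongs to track A; its 13th term is 42.
Term 26 comes from track A (its 14th entry): 42.
Term 27 comes from track A (its 15th entry): 42.
The 28th slot belongs to track B; its 13th term is -96.
Term 29 comes from track B (its 14th entry): -107.
Position 30 falls in track B as its term 15, giving -118.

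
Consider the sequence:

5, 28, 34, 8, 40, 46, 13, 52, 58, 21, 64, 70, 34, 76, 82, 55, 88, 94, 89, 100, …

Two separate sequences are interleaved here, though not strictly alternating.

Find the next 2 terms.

Reading positions in blocks of 3 reveals the pattern ABB — 2 tracks woven together.
Subsequence A is 5, 8, 13, 21, 34, 55, 89, which is Fibonacci-style (each term is the sum of the two before it).
Subsequence B is 28, 34, 40, 46, 52, 58, 64, 70, 76, 82, 88, 94, 100, which is arithmetic with common difference +6.
Position 21 falls in subsequence B as its term 14, giving 106.
Position 22 → subsequence A, term 8 = 144.

106, 144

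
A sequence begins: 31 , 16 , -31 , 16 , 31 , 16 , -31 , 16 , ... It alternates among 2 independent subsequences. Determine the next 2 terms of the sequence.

The terms cycle through 2 interleaved subsequences.
Track A: 31, -31, 31, -31 — alternating ±31.
Track B: 16, 16, 16, 16 — the constant sequence 16.
Term 9 comes from track A (its 5th entry): 31.
Term 10 comes from track B (its 5th entry): 16.

31, 16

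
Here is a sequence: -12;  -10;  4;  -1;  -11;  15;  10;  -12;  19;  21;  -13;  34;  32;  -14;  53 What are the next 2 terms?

43, -15

Read the sequence 3 terms at a time; column i is its own pattern.
Track A = -12, -1, 10, 21, 32: arithmetic, step +11.
Track B = -10, -11, -12, -13, -14: arithmetic, step −1.
Track C = 4, 15, 19, 34, 53: Fibonacci-style (each term is the sum of the two before it).
Term 16 comes from track A (its 6th entry): 43.
Position 17 → track B, term 6 = -15.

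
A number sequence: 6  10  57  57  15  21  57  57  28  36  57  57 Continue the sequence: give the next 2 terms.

45, 55

Positions follow the repeating pattern AABB; grouping by letter gives 2 tracks.
Subsequence A is 6, 10, 15, 21, 28, 36, which is triangular numbers n(n+1)/2 for n = 3, 4, ….
Subsequence B is 57, 57, 57, 57, 57, 57, which is the constant sequence 57.
Term 13 comes from subsequence A (its 7th entry): 45.
Position 14 → subsequence A, term 8 = 55.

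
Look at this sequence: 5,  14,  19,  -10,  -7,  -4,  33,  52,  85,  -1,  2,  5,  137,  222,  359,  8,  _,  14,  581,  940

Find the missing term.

11

Reading positions in blocks of 6 reveals the pattern AAABBB — 2 tracks woven together.
Track A: 5, 14, 19, 33, 52, 85, 137, 222, 359, 581, 940 (a Fibonacci-like recurrence a_n = a_{n-1} + a_{n-2}).
Track B: -10, -7, -4, -1, 2, 5, 8, ?, 14 (linear: a_n = -13 + 3·n).
So the missing entry in track B is 11.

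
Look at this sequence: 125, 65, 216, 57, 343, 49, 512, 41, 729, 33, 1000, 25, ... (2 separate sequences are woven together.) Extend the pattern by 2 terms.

1331, 17

Taking every 2nd term gives 2 separate tracks.
Subsequence A: 125, 216, 343, 512, 729, 1000 — consecutive cubes n³ from n = 5.
Subsequence B: 65, 57, 49, 41, 33, 25 — arithmetic with common difference −8.
Position 13 → subsequence A, term 7 = 1331.
Term 14 comes from subsequence B (its 7th entry): 17.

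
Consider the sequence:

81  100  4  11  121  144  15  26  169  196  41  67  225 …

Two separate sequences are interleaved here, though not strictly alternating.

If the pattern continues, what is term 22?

Reading positions in blocks of 4 reveals the pattern AABB — 2 tracks woven together.
Track A = 81, 100, 121, 144, 169, 196, 225: consecutive squares n² from n = 9.
Track B = 4, 11, 15, 26, 41, 67: a Fibonacci-like recurrence a_n = a_{n-1} + a_{n-2}.
The 22nd slot belongs to track A; its 12th term is 400.

400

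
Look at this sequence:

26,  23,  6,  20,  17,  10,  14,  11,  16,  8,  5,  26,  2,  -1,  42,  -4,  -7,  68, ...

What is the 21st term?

110

The slot pattern repeats as AAB (period 3), so there are 2 interleaved tracks.
Track A: 26, 23, 20, 17, 14, 11, 8, 5, 2, -1, -4, -7 — subtracting 3 each time.
Track B: 6, 10, 16, 26, 42, 68 — Fibonacci-style (each term is the sum of the two before it).
The 21st slot belongs to track B; its 7th term is 110.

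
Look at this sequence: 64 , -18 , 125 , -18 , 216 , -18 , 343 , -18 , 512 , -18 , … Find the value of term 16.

-18

The terms cycle through 2 interleaved subsequences.
Track A: 64, 125, 216, 343, 512 — consecutive cubes n³ from n = 4.
Track B: -18, -18, -18, -18, -18 — the constant sequence -18.
Term 16 comes from track B (its 8th entry): -18.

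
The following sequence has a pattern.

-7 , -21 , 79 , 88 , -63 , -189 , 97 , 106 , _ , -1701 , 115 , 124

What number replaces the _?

-567

Reading positions in blocks of 4 reveals the pattern AABB — 2 tracks woven together.
Stream A: -7, -21, -63, -189, ?, -1701. Geometric, ×3 each step.
Stream B: 79, 88, 97, 106, 115, 124. Arithmetic with common difference +9.
Filling stream A at index 5 by its rule yields -567.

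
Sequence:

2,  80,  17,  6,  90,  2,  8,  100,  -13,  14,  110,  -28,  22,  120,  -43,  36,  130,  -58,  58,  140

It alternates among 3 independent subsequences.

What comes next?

-73

The terms cycle through 3 interleaved subsequences.
Subsequence A: 2, 6, 8, 14, 22, 36, 58 — a Fibonacci-like recurrence a_n = a_{n-1} + a_{n-2}.
Subsequence B: 80, 90, 100, 110, 120, 130, 140 — arithmetic, step +10.
Subsequence C: 17, 2, -13, -28, -43, -58 — linear: a_n = 32 − 15·n.
The 21st slot belongs to subsequence C; its 7th term is -73.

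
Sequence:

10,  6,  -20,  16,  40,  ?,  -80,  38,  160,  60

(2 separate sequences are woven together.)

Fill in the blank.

22

Positions 1, 3, 5, … form one subsequence and positions 2, 4, 6, … form another.
Subsequence A is 10, -20, 40, -80, 160, which is geometric, ×-2 each step.
Subsequence B is 6, 16, ?, 38, 60, which is each term equals the sum of the previous two.
Subsequence B's pattern makes the blank 22.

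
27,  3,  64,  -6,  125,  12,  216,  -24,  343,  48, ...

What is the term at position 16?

Odd-indexed and even-indexed terms follow separate rules.
Track A: 27, 64, 125, 216, 343 — the cubes 3³, 4³, 5³, ….
Track B: 3, -6, 12, -24, 48 — geometric with ratio -2.
The 16th slot belongs to track B; its 8th term is -384.

-384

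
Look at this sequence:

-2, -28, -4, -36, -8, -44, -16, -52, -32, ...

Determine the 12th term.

Positions 1, 3, 5, … form one subsequence and positions 2, 4, 6, … form another.
Subsequence A: -2, -4, -8, -16, -32. Multiplying by 2 each time.
Subsequence B: -28, -36, -44, -52. Arithmetic, step −8.
Term 12 comes from subsequence B (its 6th entry): -68.

-68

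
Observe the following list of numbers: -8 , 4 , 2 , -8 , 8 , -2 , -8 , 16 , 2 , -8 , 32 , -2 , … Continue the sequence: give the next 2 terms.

-8, 64

Split by position mod 3 into 3 tracks.
Track A: -8, -8, -8, -8 — always -8.
Track B: 4, 8, 16, 32 — powers of 2.
Track C: 2, -2, 2, -2 — alternating ±2.
Position 13 → track A, term 5 = -8.
Position 14 → track B, term 5 = 64.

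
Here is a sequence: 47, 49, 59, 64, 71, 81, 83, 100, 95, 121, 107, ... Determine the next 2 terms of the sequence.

Split by position mod 2 into 2 tracks.
Stream A: 47, 59, 71, 83, 95, 107 — adding 12 each time.
Stream B: 49, 64, 81, 100, 121 — the squares 7², 8², 9², ….
Position 12 falls in stream B as its term 6, giving 144.
The 13th slot belongs to stream A; its 7th term is 119.

144, 119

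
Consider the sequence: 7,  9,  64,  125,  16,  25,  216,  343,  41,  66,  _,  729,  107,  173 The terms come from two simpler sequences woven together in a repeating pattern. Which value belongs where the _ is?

512

Positions follow the repeating pattern AABB; grouping by letter gives 2 tracks.
Stream A: 7, 9, 16, 25, 41, 66, 107, 173 — Fibonacci-style (each term is the sum of the two before it).
Stream B: 64, 125, 216, 343, ?, 729 — consecutive cubes n³ from n = 4.
Stream B's pattern makes the blank 512.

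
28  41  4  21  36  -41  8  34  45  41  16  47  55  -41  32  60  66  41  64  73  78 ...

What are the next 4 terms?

-41, 128, 86, 91

The terms cycle through 4 interleaved subsequences.
Subsequence A is 28, 36, 45, 55, 66, 78, which is the triangular numbers T_7, T_8, ….
Subsequence B is 41, -41, 41, -41, 41, which is the oscillation 41·(−1)^(n+1).
Subsequence C is 4, 8, 16, 32, 64, which is powers of 2.
Subsequence D is 21, 34, 47, 60, 73, which is arithmetic, step +13.
Position 22 falls in subsequence B as its term 6, giving -41.
Position 23 falls in subsequence C as its term 6, giving 128.
Position 24 → subsequence D, term 6 = 86.
Term 25 comes from subsequence A (its 7th entry): 91.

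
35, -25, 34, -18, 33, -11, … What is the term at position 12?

10

Split by position mod 2 into 2 tracks.
Stream A: 35, 34, 33 (linear: a_n = 36 − n).
Stream B: -25, -18, -11 (arithmetic, step +7).
Position 12 falls in stream B as its term 6, giving 10.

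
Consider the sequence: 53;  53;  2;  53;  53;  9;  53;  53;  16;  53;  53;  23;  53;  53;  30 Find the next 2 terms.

The slot pattern repeats as AAB (period 3), so there are 2 interleaved tracks.
Track A is 53, 53, 53, 53, 53, 53, 53, 53, 53, 53, which is constant 53.
Track B is 2, 9, 16, 23, 30, which is arithmetic with common difference +7.
The 16th slot belongs to track A; its 11th term is 53.
Position 17 → track A, term 12 = 53.

53, 53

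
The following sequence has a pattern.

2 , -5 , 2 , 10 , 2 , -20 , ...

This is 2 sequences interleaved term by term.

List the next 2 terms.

Split by position mod 2 into 2 tracks.
Track A: 2, 2, 2. The constant sequence 2.
Track B: -5, 10, -20. A geometric progression (common ratio -2).
Position 7 falls in track A as its term 4, giving 2.
The 8th slot belongs to track B; its 4th term is 40.

2, 40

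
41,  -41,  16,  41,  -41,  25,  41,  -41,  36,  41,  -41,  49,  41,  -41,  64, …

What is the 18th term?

Reading positions in blocks of 3 reveals the pattern AAB — 2 tracks woven together.
Track A: 41, -41, 41, -41, 41, -41, 41, -41, 41, -41. Oscillating between 41 and -41.
Track B: 16, 25, 36, 49, 64. The squares 4², 5², 6², ….
The 18th slot belongs to track B; its 6th term is 81.

81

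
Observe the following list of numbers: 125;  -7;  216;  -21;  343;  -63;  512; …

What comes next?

-189

Positions 1, 3, 5, … form one subsequence and positions 2, 4, 6, … form another.
Subsequence A: 125, 216, 343, 512. Consecutive cubes n³ from n = 5.
Subsequence B: -7, -21, -63. Geometric with ratio 3.
Position 8 falls in subsequence B as its term 4, giving -189.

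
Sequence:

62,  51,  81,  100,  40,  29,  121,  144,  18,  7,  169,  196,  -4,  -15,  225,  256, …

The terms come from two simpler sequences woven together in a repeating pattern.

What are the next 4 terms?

Positions follow the repeating pattern AABB; grouping by letter gives 2 tracks.
Track A = 62, 51, 40, 29, 18, 7, -4, -15: linear: a_n = 73 − 11·n.
Track B = 81, 100, 121, 144, 169, 196, 225, 256: the squares 9², 10², 11², ….
Position 17 falls in track A as its term 9, giving -26.
The 18th slot belongs to track A; its 10th term is -37.
Term 19 comes from track B (its 9th entry): 289.
The 20th slot belongs to track B; its 10th term is 324.

-26, -37, 289, 324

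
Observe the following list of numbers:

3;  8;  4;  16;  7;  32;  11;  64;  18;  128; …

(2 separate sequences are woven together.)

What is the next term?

Split by position mod 2 into 2 tracks.
Track A: 3, 4, 7, 11, 18 — each term equals the sum of the previous two.
Track B: 8, 16, 32, 64, 128 — powers of 2.
The 11th slot belongs to track A; its 6th term is 29.

29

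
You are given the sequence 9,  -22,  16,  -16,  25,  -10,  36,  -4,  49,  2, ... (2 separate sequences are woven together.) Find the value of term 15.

100

Odd-indexed and even-indexed terms follow separate rules.
Subsequence A = 9, 16, 25, 36, 49: perfect squares starting at 3².
Subsequence B = -22, -16, -10, -4, 2: arithmetic, step +6.
Term 15 comes from subsequence A (its 8th entry): 100.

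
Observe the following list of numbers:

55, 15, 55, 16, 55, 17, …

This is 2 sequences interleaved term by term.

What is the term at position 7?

The terms cycle through 2 interleaved subsequences.
Subsequence A: 55, 55, 55. Constant 55.
Subsequence B: 15, 16, 17. Linear: a_n = 14 + n.
The 7th slot belongs to subsequence A; its 4th term is 55.

55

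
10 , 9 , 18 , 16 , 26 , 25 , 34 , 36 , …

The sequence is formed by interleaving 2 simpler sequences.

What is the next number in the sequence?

Split by position mod 2 into 2 tracks.
Subsequence A = 10, 18, 26, 34: adding 8 each time.
Subsequence B = 9, 16, 25, 36: perfect squares starting at 3².
The 9th slot belongs to subsequence A; its 5th term is 42.

42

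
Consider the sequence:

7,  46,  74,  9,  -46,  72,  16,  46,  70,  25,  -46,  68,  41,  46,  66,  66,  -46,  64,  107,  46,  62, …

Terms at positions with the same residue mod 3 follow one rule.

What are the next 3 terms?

Split by position mod 3 into 3 tracks.
Track A = 7, 9, 16, 25, 41, 66, 107: each term equals the sum of the previous two.
Track B = 46, -46, 46, -46, 46, -46, 46: oscillating between 46 and -46.
Track C = 74, 72, 70, 68, 66, 64, 62: subtracting 2 each time.
Position 22 → track A, term 8 = 173.
Term 23 comes from track B (its 8th entry): -46.
Position 24 → track C, term 8 = 60.

173, -46, 60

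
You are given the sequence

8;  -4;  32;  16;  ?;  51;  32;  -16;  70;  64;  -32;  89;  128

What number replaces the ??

-8

Split by position mod 3: positions 1, 4, 7, … form one track, and each other residue class forms its own.
Track A is 8, 16, 32, 64, 128, which is successive powers of 2.
Track B is -4, ?, -16, -32, which is geometric with ratio 2.
Track C is 32, 51, 70, 89, which is arithmetic with common difference +19.
So the missing entry in track B is -8.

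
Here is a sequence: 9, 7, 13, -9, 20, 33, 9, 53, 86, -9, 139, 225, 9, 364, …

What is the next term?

Reading positions in blocks of 3 reveals the pattern ABB — 2 tracks woven together.
Track A: 9, -9, 9, -9, 9. Alternating ±9.
Track B: 7, 13, 20, 33, 53, 86, 139, 225, 364. Fibonacci-style (each term is the sum of the two before it).
Position 15 falls in track B as its term 10, giving 589.

589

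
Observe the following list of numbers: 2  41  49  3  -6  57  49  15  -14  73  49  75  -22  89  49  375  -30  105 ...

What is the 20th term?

Read the sequence 4 terms at a time; column i is its own pattern.
Stream A: 2, -6, -14, -22, -30. Arithmetic with common difference −8.
Stream B: 41, 57, 73, 89, 105. Linear: a_n = 25 + 16·n.
Stream C: 49, 49, 49, 49. The constant sequence 49.
Stream D: 3, 15, 75, 375. Geometric with ratio 5.
Position 20 falls in stream D as its term 5, giving 1875.

1875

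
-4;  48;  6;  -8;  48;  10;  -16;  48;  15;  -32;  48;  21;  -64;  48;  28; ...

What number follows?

Split by position mod 3 into 3 tracks.
Stream A = -4, -8, -16, -32, -64: a geometric progression (common ratio 2).
Stream B = 48, 48, 48, 48, 48: constant 48.
Stream C = 6, 10, 15, 21, 28: the triangular numbers T_3, T_4, ….
Term 16 comes from stream A (its 6th entry): -128.

-128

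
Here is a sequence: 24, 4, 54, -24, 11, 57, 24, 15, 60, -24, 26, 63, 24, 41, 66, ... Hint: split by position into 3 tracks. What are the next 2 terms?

Split by position mod 3 into 3 tracks.
Stream A: 24, -24, 24, -24, 24 (the oscillation 24·(−1)^(n+1)).
Stream B: 4, 11, 15, 26, 41 (Fibonacci-style (each term is the sum of the two before it)).
Stream C: 54, 57, 60, 63, 66 (adding 3 each time).
Position 16 → stream A, term 6 = -24.
Position 17 falls in stream B as its term 6, giving 67.

-24, 67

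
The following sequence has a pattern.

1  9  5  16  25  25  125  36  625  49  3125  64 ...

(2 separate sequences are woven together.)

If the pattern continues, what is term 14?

81

Taking every 2nd term gives 2 separate tracks.
Stream A: 1, 5, 25, 125, 625, 3125 — powers 5^0, 5^1, 5^2, ….
Stream B: 9, 16, 25, 36, 49, 64 — the squares 3², 4², 5², ….
Position 14 falls in stream B as its term 7, giving 81.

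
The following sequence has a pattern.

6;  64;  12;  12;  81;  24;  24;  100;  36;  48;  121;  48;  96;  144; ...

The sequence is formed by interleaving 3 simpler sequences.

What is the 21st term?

84

The terms cycle through 3 interleaved subsequences.
Track A: 6, 12, 24, 48, 96. Geometric with ratio 2.
Track B: 64, 81, 100, 121, 144. Consecutive squares n² from n = 8.
Track C: 12, 24, 36, 48. Adding 12 each time.
Position 21 → track C, term 7 = 84.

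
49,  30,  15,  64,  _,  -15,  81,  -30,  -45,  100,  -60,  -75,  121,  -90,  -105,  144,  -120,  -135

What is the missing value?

Reading positions in blocks of 3 reveals the pattern ABB — 2 tracks woven together.
Track A: 49, 64, 81, 100, 121, 144 — perfect squares starting at 7².
Track B: 30, 15, ?, -15, -30, -45, -60, -75, -90, -105, -120, -135 — subtracting 15 each time.
So the missing entry in track B is 0.

0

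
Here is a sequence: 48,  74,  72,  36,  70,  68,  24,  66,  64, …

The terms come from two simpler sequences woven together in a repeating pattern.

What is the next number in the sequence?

Positions follow the repeating pattern ABB; grouping by letter gives 2 tracks.
Stream A: 48, 36, 24 (arithmetic with common difference −12).
Stream B: 74, 72, 70, 68, 66, 64 (linear: a_n = 76 − 2·n).
Position 10 → stream A, term 4 = 12.

12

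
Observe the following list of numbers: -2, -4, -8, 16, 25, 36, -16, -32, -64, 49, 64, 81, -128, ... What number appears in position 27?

-32768

The slot pattern repeats as AAABBB (period 6), so there are 2 interleaved tracks.
Track A: -2, -4, -8, -16, -32, -64, -128 — geometric with ratio 2.
Track B: 16, 25, 36, 49, 64, 81 — perfect squares starting at 4².
The 27th slot belongs to track A; its 15th term is -32768.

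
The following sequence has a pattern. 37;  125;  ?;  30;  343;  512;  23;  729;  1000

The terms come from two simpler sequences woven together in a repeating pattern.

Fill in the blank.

Positions follow the repeating pattern ABB; grouping by letter gives 2 tracks.
Subsequence A: 37, 30, 23. Arithmetic, step −7.
Subsequence B: 125, ?, 343, 512, 729, 1000. Consecutive cubes n³ from n = 5.
The gap is subsequence B's term 2; the rule gives 216.

216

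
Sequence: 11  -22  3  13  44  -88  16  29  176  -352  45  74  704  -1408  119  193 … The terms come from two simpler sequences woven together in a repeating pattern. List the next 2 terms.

2816, -5632

The slot pattern repeats as AABB (period 4), so there are 2 interleaved tracks.
Subsequence A = 11, -22, 44, -88, 176, -352, 704, -1408: multiplying by -2 each time.
Subsequence B = 3, 13, 16, 29, 45, 74, 119, 193: Fibonacci-style (each term is the sum of the two before it).
The 17th slot belongs to subsequence A; its 9th term is 2816.
Position 18 falls in subsequence A as its term 10, giving -5632.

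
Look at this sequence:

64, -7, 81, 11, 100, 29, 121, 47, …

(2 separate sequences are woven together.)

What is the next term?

Split by position mod 2 into 2 tracks.
Track A: 64, 81, 100, 121. Consecutive squares n² from n = 8.
Track B: -7, 11, 29, 47. Arithmetic, step +18.
The 9th slot belongs to track A; its 5th term is 144.

144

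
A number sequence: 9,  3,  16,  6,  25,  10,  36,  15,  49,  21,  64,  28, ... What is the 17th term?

Split by position mod 2 into 2 tracks.
Track A = 9, 16, 25, 36, 49, 64: consecutive squares n² from n = 3.
Track B = 3, 6, 10, 15, 21, 28: triangular numbers starting at T_2.
Position 17 → track A, term 9 = 121.

121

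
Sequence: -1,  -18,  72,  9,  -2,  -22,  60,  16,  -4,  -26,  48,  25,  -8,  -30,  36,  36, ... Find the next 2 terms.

-16, -34

Split by position mod 4 into 4 tracks.
Track A = -1, -2, -4, -8: multiplying by 2 each time.
Track B = -18, -22, -26, -30: subtracting 4 each time.
Track C = 72, 60, 48, 36: subtracting 12 each time.
Track D = 9, 16, 25, 36: the squares 3², 4², 5², ….
Position 17 falls in track A as its term 5, giving -16.
Position 18 falls in track B as its term 5, giving -34.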